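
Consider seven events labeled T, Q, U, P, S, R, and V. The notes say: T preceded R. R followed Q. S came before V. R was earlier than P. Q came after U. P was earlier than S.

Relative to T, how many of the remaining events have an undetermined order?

2

Forced after T: P, R, S, and V.
That leaves Q and U with no forced order relative to T — 2.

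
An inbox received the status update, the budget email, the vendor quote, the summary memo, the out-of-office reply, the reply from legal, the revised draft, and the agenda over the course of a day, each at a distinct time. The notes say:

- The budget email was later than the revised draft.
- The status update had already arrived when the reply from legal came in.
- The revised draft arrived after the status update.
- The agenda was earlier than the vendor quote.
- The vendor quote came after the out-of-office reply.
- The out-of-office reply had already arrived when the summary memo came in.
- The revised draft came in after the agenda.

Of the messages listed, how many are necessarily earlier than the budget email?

Directly stated before the budget email: the revised draft.
The agenda reaches the budget email via the agenda → the revised draft → the budget email.
The status update reaches the budget email via the status update → the revised draft → the budget email.
No chain forces the reply from legal (or any of the others) ahead of the budget email.
That's the agenda, the revised draft, and the status update — 3 in all.

3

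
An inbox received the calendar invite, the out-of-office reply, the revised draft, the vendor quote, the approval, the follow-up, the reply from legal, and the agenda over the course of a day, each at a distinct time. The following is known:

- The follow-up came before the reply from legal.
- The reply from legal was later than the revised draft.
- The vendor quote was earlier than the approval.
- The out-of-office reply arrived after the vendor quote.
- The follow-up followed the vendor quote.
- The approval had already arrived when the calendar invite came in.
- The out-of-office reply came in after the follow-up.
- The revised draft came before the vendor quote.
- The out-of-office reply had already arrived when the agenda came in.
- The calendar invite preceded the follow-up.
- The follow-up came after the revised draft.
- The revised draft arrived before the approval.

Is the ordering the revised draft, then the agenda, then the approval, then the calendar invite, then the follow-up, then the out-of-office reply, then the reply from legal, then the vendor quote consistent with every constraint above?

no

The constraints require the out-of-office reply before the agenda, but in the proposed sequence the agenda appears ahead of the out-of-office reply. That one violation is enough.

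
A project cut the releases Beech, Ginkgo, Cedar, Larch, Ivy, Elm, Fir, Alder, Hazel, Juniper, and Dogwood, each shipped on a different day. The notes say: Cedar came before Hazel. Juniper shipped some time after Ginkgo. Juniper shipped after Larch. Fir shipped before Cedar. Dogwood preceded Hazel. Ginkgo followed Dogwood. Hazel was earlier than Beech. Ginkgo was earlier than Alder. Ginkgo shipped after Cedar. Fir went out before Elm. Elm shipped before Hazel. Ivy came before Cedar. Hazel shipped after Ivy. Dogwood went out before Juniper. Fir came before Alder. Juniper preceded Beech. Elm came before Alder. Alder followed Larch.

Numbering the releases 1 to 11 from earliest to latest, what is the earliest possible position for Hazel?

6

Cedar, Dogwood, Elm, Fir, and Ivy must all come before Hazel — 5 forced predecessors.
Nothing else is forced ahead of Hazel, so its earliest slot is position 5 + 1 = 6.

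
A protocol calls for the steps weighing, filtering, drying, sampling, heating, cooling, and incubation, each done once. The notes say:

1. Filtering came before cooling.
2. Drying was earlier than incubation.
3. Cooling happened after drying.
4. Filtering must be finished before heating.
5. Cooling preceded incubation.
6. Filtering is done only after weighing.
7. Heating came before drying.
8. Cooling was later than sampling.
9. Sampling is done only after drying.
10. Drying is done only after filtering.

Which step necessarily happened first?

Weighing has a chain of constraints placing it before every other step, so weighing must be first.

weighing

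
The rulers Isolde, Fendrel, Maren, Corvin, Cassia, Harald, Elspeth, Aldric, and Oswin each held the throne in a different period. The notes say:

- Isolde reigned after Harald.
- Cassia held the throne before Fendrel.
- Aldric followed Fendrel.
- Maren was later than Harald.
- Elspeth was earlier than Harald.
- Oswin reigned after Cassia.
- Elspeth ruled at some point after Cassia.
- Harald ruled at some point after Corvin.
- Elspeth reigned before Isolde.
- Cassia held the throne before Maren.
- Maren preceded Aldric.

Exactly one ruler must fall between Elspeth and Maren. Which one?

Tracing the constraints gives Elspeth → Harald → Maren, so Harald sits after Elspeth and before Maren.
No other ruler is forced both after Elspeth and before Maren.

Harald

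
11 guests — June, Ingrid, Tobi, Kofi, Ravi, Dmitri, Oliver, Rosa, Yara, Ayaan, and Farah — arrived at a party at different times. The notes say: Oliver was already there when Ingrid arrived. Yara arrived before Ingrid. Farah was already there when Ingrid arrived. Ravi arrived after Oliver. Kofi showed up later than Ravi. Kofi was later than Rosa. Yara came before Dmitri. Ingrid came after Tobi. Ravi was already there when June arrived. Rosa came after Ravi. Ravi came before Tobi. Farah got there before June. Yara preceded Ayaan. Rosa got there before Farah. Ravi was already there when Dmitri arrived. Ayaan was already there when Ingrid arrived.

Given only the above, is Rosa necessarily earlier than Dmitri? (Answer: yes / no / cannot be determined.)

cannot be determined

No chain of stated constraints runs from Rosa to Dmitri, and none runs from Dmitri to Rosa either.
So the relative order of Rosa and Dmitri is not fixed by the given facts.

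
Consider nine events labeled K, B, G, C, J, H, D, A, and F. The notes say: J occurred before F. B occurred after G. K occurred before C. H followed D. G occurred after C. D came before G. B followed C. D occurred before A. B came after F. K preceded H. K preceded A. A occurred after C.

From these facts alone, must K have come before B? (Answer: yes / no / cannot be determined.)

Chain the constraints: K → C → B. Each link is directly stated, so K comes before B.

yes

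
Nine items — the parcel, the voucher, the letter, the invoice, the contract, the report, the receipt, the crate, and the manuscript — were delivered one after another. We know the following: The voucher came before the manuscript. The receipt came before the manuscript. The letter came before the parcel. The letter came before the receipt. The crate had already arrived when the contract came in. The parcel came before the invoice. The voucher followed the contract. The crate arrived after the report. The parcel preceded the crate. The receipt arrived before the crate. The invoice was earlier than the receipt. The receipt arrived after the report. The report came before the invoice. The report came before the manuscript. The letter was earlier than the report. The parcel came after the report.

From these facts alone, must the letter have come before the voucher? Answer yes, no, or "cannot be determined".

yes

Chain the constraints: the letter → the receipt → the crate → the contract → the voucher. Each link is directly stated, so the letter comes before the voucher.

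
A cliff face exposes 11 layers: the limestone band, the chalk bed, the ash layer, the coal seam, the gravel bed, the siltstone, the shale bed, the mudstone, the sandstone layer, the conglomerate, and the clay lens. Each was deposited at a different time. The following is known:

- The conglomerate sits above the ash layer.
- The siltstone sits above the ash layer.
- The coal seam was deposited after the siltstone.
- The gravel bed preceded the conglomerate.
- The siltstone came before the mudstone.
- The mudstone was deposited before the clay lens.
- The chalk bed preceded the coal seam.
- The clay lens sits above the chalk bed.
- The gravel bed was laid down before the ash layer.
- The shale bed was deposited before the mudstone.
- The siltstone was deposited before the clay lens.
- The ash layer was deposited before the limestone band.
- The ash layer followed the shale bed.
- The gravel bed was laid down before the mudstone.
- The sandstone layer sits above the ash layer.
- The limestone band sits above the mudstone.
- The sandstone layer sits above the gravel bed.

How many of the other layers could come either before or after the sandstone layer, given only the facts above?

7

Forced before the sandstone layer: the ash layer, the gravel bed, and the shale bed.
That leaves the chalk bed, the clay lens, the coal seam, the conglomerate, the limestone band, the mudstone, and the siltstone with no forced order relative to the sandstone layer — 7.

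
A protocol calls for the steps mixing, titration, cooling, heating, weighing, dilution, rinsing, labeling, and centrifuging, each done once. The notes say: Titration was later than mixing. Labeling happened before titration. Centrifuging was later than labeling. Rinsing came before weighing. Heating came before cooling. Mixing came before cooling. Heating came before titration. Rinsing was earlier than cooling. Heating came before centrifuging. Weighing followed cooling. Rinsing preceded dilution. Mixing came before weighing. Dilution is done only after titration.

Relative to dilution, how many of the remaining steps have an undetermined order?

Forced before dilution: heating, labeling, mixing, rinsing, and titration.
That leaves centrifuging, cooling, and weighing with no forced order relative to dilution — 3.

3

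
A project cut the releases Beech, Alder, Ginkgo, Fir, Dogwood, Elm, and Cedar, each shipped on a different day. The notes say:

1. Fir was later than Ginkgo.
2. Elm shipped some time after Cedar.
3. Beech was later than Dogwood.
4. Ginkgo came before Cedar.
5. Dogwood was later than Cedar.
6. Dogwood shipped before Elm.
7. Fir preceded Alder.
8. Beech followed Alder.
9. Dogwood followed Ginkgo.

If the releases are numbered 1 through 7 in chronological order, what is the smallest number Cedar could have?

Ginkgo must come before Cedar — 1 forced predecessor.
Nothing else is forced ahead of Cedar, so its earliest slot is position 1 + 1 = 2.

2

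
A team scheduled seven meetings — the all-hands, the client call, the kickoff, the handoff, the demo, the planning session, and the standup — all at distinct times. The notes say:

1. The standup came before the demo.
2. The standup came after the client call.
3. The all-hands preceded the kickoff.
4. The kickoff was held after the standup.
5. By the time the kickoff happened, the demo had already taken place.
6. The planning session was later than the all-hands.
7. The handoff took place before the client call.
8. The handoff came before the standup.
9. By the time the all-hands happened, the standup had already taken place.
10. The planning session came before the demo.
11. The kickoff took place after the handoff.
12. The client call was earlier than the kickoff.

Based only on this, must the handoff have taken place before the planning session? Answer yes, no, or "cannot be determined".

Chain the constraints: the handoff → the standup → the all-hands → the planning session. Each link is directly stated, so the handoff comes before the planning session.

yes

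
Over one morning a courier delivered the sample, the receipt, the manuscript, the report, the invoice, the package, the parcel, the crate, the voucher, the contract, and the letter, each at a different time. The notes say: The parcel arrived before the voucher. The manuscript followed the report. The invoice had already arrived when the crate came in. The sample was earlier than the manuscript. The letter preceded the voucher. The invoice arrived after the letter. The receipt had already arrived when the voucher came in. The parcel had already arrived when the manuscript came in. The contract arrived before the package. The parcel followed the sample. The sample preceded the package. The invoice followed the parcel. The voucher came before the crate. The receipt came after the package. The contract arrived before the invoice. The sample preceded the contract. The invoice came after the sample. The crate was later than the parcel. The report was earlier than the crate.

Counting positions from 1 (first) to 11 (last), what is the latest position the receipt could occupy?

9

The receipt must come before the crate and the voucher — 2 items forced after it.
Everything else can be placed before the receipt in some valid order, so the receipt can sit as late as position 11 − 2 = 9.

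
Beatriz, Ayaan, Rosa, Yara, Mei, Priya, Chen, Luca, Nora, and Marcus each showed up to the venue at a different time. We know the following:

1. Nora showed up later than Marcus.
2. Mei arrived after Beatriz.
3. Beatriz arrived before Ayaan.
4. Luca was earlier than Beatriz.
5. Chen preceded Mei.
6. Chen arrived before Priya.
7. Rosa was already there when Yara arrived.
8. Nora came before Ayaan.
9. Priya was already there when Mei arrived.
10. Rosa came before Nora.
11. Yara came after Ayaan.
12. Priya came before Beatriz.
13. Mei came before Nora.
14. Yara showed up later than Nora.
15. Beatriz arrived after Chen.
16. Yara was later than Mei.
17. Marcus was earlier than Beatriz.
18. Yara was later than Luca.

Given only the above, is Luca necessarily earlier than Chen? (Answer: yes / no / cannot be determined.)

cannot be determined

No chain of stated constraints runs from Luca to Chen, and none runs from Chen to Luca either.
So the relative order of Luca and Chen is not fixed by the given facts.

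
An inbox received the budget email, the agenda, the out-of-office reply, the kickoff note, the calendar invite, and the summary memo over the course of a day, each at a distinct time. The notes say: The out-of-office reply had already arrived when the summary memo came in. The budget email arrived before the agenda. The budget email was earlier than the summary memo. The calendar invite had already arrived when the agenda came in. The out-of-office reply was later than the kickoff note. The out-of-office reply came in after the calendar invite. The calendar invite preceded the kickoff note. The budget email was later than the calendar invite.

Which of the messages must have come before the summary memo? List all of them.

Directly stated before the summary memo: the budget email and the out-of-office reply.
The calendar invite reaches the summary memo via the calendar invite → the out-of-office reply → the summary memo.
The kickoff note reaches the summary memo via the kickoff note → the out-of-office reply → the summary memo.

the budget email, the calendar invite, the kickoff note, the out-of-office reply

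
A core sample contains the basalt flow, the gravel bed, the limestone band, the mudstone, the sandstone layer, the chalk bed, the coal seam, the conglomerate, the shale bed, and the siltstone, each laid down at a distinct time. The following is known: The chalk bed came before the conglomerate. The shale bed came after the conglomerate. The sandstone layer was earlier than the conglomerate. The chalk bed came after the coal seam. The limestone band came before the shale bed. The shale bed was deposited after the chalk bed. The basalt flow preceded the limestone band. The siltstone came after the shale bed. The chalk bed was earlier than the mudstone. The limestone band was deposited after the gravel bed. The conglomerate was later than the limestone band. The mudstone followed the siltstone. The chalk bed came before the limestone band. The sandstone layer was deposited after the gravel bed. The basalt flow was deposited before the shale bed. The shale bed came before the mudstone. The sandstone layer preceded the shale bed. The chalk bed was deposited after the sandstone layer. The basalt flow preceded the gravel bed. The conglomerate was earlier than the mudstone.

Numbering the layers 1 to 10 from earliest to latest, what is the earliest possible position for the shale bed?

8

The basalt flow, the chalk bed, the coal seam, the conglomerate, the gravel bed, the limestone band, and the sandstone layer must all come before the shale bed — 7 forced predecessors.
Nothing else is forced ahead of the shale bed, so its earliest slot is position 7 + 1 = 8.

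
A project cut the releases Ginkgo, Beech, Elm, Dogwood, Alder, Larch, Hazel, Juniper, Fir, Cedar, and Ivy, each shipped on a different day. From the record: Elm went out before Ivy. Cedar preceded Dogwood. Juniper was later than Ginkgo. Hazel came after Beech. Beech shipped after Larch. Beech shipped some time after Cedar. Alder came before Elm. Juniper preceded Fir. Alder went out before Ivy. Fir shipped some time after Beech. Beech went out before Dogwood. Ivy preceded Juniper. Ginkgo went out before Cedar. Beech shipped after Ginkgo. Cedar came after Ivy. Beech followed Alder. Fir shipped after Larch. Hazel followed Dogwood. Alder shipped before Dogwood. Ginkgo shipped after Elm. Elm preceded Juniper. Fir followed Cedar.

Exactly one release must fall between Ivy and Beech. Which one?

Cedar

Tracing the constraints gives Ivy → Cedar → Beech, so Cedar sits after Ivy and before Beech.
No other release is forced both after Ivy and before Beech.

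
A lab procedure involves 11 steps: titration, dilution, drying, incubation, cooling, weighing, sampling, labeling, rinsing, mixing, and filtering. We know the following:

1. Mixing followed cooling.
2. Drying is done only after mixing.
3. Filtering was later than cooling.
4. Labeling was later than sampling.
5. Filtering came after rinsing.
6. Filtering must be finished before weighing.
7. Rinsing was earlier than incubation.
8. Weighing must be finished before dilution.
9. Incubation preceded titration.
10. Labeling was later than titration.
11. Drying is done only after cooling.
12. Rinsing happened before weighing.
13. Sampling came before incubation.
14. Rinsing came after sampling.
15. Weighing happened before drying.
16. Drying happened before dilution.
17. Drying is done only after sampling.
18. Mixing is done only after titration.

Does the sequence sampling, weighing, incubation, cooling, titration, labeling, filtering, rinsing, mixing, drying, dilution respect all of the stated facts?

The constraints require rinsing before incubation, but in the proposed sequence incubation appears ahead of rinsing. That one violation is enough.

no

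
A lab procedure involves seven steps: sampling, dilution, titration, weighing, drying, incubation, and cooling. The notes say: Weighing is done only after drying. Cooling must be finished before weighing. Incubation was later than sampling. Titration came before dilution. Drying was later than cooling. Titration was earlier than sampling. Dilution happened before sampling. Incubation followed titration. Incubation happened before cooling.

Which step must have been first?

Titration has a chain of constraints placing it before every other step, so titration must be first.

titration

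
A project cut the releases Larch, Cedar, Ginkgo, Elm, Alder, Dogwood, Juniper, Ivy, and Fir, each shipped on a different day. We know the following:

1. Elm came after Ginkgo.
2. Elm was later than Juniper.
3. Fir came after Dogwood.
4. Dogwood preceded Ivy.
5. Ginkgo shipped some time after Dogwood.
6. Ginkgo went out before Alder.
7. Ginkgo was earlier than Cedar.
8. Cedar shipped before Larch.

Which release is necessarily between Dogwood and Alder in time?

Ginkgo

Tracing the constraints gives Dogwood → Ginkgo → Alder, so Ginkgo sits after Dogwood and before Alder.
No other release is forced both after Dogwood and before Alder.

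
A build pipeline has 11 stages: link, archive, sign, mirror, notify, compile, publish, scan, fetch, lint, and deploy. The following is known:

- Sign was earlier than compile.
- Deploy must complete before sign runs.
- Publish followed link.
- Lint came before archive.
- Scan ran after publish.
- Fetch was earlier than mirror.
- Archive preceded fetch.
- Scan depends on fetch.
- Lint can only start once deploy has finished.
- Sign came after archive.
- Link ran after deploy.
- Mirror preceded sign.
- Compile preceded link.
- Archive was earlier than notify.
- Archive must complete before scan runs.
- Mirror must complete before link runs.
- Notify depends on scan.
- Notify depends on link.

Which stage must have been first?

Deploy has a chain of constraints placing it before every other stage, so deploy must be first.

deploy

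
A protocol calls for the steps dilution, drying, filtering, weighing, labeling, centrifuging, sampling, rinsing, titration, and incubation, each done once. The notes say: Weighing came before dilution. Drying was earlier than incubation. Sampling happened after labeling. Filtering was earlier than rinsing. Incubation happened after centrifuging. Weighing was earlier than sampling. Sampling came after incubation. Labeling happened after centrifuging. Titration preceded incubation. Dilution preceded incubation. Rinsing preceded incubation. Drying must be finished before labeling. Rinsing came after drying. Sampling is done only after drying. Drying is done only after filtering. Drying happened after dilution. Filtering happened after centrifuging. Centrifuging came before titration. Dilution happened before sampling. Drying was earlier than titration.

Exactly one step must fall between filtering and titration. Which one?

Tracing the constraints gives filtering → drying → titration, so drying sits after filtering and before titration.
No other step is forced both after filtering and before titration.

drying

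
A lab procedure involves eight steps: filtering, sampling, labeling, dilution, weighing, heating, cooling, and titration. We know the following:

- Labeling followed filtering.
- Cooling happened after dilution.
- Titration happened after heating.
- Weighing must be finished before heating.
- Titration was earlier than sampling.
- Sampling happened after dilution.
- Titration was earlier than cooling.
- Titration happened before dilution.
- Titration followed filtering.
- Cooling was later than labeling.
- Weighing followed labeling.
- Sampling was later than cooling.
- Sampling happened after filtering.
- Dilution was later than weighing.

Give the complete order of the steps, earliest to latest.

The constraints fix every adjacent pair, so only one ordering works:
filtering → labeling → weighing → heating → titration → dilution → cooling → sampling.

filtering, labeling, weighing, heating, titration, dilution, cooling, sampling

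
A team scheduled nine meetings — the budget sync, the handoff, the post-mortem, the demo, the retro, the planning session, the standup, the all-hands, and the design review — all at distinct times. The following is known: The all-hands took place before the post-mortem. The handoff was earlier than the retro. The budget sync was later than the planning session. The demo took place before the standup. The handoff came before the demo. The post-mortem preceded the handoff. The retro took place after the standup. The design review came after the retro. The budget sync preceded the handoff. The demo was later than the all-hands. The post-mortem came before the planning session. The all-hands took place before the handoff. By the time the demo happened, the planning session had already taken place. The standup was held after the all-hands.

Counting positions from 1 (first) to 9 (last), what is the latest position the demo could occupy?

The demo must come before the design review, the retro, and the standup — 3 meetings forced after it.
Everything else can be placed before the demo in some valid order, so the demo can sit as late as position 9 − 3 = 6.

6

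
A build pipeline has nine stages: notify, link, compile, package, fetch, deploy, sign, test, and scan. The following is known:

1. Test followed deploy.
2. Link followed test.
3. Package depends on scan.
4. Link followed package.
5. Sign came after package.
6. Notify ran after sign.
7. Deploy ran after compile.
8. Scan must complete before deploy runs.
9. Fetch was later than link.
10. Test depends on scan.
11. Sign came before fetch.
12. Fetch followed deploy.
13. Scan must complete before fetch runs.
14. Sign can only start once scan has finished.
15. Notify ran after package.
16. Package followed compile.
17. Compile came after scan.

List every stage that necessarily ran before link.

Directly stated before link: package and test.
Compile reaches link via compile → package → link.
Deploy reaches link via deploy → test → link.
Scan reaches link via scan → package → link.

compile, deploy, package, scan, test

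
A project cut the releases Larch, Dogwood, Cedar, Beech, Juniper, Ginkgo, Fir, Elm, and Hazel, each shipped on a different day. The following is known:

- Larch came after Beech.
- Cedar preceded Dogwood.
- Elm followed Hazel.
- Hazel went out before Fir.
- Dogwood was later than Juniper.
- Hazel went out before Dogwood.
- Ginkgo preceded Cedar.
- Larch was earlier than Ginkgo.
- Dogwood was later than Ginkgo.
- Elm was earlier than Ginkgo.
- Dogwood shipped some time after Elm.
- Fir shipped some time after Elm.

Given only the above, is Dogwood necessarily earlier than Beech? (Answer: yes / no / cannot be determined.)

no

Tracing the constraints gives Beech → Larch → Ginkgo → Dogwood, so Beech must come before Dogwood.
That means Dogwood cannot be before Beech.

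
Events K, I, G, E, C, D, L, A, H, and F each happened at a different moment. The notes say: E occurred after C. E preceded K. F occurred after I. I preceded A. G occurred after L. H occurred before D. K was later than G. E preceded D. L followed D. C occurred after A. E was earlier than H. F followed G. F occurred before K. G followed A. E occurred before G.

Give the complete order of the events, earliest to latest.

The constraints fix every adjacent pair, so only one ordering works:
I → A → C → E → H → D → L → G → F → K.

I, A, C, E, H, D, L, G, F, K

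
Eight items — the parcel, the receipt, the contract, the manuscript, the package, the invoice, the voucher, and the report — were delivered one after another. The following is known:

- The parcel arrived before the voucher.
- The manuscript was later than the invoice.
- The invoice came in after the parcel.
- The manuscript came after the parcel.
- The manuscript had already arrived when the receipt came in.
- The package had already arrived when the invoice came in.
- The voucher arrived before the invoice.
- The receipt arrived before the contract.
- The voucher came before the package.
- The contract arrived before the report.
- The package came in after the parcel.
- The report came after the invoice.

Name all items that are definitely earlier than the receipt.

the invoice, the manuscript, the package, the parcel, the voucher

Directly stated before the receipt: the manuscript.
The invoice reaches the receipt via the invoice → the manuscript → the receipt.
The package reaches the receipt via the package → the invoice → the manuscript → the receipt.
The parcel reaches the receipt via the parcel → the manuscript → the receipt.
Likewise the voucher reaches the receipt by chaining the stated constraints.
No chain forces the contract (or any of the others) ahead of the receipt.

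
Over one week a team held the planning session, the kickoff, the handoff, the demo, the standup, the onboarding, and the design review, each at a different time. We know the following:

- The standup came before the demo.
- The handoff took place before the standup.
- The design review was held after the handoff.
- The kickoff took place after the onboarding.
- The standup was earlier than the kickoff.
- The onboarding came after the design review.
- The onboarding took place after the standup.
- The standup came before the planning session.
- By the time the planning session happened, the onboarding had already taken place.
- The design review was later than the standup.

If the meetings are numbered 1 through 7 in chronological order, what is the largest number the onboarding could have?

5

The onboarding must come before the kickoff and the planning session — 2 meetings forced after it.
Everything else can be placed before the onboarding in some valid order, so the onboarding can sit as late as position 7 − 2 = 5.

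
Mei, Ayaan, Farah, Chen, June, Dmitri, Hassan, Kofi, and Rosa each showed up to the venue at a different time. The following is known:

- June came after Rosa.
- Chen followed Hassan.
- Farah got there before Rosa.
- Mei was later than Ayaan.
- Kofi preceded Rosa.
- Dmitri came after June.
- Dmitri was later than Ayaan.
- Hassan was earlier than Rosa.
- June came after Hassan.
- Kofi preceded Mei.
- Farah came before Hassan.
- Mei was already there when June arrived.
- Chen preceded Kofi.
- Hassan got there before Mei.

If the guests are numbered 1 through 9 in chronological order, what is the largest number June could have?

June must come before Dmitri — 1 guest forced after them.
Everything else can be placed before June in some valid order, so June can sit as late as position 9 − 1 = 8.

8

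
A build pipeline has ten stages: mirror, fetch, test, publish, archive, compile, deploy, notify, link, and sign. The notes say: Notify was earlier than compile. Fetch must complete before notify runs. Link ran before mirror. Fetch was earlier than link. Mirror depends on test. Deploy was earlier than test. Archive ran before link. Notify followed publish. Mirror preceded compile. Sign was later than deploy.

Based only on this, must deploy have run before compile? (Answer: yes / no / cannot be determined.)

yes

Chain the constraints: deploy → test → mirror → compile. Each link is directly stated, so deploy comes before compile.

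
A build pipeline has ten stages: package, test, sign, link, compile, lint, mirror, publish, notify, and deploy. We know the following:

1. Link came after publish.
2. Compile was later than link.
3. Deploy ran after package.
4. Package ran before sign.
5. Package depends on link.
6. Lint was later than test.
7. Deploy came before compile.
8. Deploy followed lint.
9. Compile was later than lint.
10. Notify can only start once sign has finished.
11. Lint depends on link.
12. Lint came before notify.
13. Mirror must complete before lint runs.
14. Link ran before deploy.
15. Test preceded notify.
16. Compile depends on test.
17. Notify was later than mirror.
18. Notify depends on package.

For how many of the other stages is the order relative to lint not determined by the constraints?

2

Forced before lint: link, mirror, publish, and test; forced after lint: compile, deploy, and notify.
That leaves package and sign with no forced order relative to lint — 2.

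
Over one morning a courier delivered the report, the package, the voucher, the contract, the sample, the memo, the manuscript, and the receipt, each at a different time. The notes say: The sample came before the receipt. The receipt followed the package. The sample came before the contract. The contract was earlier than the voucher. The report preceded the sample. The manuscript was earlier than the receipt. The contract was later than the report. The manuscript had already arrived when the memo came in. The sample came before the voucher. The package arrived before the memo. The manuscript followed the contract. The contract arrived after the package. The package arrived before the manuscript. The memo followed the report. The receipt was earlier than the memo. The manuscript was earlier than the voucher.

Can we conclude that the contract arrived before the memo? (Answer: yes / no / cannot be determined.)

yes

Chain the constraints: the contract → the manuscript → the memo. Each link is directly stated, so the contract comes before the memo.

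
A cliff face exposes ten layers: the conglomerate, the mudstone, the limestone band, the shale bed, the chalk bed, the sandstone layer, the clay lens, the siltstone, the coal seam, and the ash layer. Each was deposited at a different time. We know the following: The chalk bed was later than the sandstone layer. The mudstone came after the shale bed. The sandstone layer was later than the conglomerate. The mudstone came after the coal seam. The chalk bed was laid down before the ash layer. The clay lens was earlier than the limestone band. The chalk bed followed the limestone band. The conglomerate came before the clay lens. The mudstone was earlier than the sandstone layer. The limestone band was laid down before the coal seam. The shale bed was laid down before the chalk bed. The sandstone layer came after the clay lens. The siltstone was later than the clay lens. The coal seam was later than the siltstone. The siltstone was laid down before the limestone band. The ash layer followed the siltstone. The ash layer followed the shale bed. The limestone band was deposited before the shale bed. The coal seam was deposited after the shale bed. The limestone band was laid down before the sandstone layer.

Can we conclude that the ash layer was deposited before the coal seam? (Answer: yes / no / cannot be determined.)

Tracing the constraints gives the coal seam → the mudstone → the sandstone layer → the chalk bed → the ash layer, so the coal seam must come before the ash layer.
That means the ash layer cannot be before the coal seam.

no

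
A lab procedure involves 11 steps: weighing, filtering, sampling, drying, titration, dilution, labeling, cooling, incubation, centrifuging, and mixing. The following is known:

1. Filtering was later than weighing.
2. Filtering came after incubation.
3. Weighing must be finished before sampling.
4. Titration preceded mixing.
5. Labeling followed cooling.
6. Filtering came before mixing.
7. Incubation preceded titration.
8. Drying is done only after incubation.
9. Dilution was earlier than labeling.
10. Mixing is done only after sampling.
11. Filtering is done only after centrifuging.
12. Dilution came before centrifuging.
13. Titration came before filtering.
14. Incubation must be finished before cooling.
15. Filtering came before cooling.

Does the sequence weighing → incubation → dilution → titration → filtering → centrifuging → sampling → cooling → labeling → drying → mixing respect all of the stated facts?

The constraints require centrifuging before filtering, but in the proposed sequence filtering appears ahead of centrifuging. That one violation is enough.

no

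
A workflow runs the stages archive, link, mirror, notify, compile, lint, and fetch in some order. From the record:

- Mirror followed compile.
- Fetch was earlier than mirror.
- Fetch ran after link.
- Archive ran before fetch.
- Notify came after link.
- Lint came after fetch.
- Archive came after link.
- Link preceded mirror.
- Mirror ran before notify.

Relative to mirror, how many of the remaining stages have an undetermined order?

Forced before mirror: archive, compile, fetch, and link; forced after mirror: notify.
That leaves lint with no forced order relative to mirror — 1.

1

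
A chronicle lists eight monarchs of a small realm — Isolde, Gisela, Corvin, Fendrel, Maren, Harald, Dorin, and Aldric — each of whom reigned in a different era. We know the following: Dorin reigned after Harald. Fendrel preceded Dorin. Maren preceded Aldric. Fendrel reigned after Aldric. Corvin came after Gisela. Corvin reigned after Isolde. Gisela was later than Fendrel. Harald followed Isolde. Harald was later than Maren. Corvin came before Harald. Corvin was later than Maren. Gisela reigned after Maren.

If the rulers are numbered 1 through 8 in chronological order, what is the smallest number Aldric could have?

2

Maren must come before Aldric — 1 forced predecessor.
Nothing else is forced ahead of Aldric, so their earliest slot is position 1 + 1 = 2.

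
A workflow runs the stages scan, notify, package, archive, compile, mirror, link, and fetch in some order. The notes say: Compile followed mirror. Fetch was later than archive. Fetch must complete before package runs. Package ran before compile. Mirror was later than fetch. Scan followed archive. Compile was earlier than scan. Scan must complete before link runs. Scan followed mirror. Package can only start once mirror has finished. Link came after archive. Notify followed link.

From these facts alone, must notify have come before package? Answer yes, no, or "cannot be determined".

no

Tracing the constraints gives package → compile → scan → link → notify, so package must come before notify.
That means notify cannot be before package.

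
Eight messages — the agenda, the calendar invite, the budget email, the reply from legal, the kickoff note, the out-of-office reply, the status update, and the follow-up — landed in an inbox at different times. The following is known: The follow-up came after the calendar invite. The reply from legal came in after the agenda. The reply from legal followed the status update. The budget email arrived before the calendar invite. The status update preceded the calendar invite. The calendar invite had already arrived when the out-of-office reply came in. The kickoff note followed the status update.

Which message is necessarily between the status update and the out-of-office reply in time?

Tracing the constraints gives the status update → the calendar invite → the out-of-office reply, so the calendar invite sits after the status update and before the out-of-office reply.
No other message is forced both after the status update and before the out-of-office reply.

the calendar invite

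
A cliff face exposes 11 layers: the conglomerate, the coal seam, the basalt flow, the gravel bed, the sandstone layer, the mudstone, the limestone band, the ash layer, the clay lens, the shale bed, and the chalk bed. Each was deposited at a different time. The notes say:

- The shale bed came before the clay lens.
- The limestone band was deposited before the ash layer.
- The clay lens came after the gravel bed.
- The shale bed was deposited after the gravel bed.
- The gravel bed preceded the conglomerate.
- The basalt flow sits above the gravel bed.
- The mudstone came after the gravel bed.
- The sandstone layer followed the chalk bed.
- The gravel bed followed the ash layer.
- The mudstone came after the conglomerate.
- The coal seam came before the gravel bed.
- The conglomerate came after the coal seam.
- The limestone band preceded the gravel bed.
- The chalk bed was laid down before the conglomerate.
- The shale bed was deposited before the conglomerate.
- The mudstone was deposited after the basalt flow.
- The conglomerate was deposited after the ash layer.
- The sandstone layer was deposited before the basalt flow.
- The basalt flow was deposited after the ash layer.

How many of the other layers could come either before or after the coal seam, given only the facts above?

4

Forced after the coal seam: the basalt flow, the clay lens, the conglomerate, the gravel bed, the mudstone, and the shale bed.
That leaves the ash layer, the chalk bed, the limestone band, and the sandstone layer with no forced order relative to the coal seam — 4.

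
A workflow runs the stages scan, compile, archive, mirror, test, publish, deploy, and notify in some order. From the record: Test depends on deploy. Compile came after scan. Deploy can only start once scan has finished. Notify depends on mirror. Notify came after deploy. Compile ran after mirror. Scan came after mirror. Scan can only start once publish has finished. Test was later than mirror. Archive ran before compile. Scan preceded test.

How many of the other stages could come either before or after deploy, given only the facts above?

2

Forced before deploy: mirror, publish, and scan; forced after deploy: notify and test.
That leaves archive and compile with no forced order relative to deploy — 2.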